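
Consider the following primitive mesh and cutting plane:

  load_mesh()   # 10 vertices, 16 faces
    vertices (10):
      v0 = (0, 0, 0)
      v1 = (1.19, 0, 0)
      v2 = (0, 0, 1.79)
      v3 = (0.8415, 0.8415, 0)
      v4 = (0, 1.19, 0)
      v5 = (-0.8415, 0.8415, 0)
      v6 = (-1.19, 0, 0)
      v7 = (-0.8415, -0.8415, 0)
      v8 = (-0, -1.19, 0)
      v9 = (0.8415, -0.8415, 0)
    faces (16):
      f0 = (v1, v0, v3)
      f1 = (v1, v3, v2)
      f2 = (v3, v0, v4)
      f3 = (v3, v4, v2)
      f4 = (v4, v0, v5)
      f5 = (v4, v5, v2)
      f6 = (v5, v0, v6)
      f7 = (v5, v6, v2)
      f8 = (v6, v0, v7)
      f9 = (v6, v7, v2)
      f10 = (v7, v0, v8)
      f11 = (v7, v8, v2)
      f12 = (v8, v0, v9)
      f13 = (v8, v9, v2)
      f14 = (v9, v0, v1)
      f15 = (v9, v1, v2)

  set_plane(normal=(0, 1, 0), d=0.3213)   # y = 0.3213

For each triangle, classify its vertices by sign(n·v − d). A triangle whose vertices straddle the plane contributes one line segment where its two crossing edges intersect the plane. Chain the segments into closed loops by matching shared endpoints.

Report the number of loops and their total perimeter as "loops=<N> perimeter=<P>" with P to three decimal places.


loops=1 perimeter=5.528

Straddling triangles (8 of 16):
  (v1,v0,v3) [--+] → (0.3213, 0.3213, 0)–(1.05694, 0.3213, 0)  len=0.7356
  (v1,v3,v2) [-+-] → (1.05694, 0.3213, 0)–(0.3213, 0.3213, 1.10655)  len=1.3288
  (v3,v0,v4) [+-+] → (0.3213, 0.3213, 0)–(0, 0.3213, 0)  len=0.3213
  (v3,v4,v2) [++-] → (0, 0.3213, 1.3067)–(0.3213, 0.3213, 1.10655)  len=0.3785
  (v4,v0,v5) [+-+] → (0, 0.3213, 0)–(-0.3213, 0.3213, 0)  len=0.3213
  (v4,v5,v2) [++-] → (-0.3213, 0.3213, 1.10655)–(0, 0.3213, 1.3067)  len=0.3785
  (v5,v0,v6) [+--] → (-0.3213, 0.3213, 0)–(-1.05694, 0.3213, 0)  len=0.7356
  (v5,v6,v2) [+--] → (-1.05694, 0.3213, 0)–(-0.3213, 0.3213, 1.10655)  len=1.3288

Chained into 1 loop(s):
  loop 1: 8 segments, perimeter = 5.5285
Total perimeter = 5.528


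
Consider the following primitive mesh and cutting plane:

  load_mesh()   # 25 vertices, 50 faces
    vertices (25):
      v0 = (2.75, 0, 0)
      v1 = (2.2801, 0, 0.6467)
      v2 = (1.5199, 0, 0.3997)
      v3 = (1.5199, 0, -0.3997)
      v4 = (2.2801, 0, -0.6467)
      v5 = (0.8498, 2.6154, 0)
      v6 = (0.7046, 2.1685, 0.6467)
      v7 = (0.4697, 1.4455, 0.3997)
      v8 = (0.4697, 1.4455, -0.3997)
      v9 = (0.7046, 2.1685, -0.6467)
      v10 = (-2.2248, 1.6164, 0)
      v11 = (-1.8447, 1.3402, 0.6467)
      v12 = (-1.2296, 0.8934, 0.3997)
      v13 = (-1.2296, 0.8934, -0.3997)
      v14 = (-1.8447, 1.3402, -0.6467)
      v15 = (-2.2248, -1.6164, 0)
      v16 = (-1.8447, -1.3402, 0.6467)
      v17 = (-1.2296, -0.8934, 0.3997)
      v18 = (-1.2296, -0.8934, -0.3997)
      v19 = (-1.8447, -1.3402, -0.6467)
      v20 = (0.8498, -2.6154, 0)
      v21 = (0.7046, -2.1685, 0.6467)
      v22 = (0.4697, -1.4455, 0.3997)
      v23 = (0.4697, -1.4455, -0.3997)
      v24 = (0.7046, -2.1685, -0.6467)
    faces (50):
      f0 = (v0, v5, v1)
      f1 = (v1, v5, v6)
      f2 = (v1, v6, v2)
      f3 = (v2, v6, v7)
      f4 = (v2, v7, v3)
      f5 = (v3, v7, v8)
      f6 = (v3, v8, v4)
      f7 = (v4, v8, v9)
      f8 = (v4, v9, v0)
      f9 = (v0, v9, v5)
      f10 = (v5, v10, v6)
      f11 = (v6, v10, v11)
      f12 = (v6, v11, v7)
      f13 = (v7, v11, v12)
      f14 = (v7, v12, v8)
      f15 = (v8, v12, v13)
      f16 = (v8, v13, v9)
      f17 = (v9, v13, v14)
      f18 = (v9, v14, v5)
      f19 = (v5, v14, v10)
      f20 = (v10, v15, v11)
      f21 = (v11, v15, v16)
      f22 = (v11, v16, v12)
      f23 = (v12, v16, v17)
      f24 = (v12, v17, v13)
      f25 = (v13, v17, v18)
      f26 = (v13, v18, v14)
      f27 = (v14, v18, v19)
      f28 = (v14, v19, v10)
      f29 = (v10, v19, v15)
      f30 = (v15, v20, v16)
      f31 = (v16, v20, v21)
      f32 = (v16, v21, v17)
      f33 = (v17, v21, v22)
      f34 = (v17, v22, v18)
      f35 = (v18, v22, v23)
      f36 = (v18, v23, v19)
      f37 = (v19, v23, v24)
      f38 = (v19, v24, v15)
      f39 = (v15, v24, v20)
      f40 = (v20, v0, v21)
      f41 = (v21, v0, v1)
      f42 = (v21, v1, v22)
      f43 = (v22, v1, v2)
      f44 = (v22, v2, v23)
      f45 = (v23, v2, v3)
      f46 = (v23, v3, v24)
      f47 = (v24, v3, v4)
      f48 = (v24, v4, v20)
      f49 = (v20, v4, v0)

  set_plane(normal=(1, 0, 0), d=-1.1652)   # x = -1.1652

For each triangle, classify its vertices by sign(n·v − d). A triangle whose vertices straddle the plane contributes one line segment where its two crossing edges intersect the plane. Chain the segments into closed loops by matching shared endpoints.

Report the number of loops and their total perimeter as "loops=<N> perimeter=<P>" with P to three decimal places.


loops=2 perimeter=7.409

Straddling triangles (20 of 50):
  (v5,v10,v6) [+-+] → (-1.1652, 1.96069, 0)–(-1.1652, 1.8161, 0.233919)  len=0.2750
  (v6,v10,v11) [+--] → (-1.1652, 1.8161, 0.233919)–(-1.1652, 1.56098, 0.6467)  len=0.4853
  (v6,v11,v7) [+-+] → (-1.1652, 1.56098, 0.6467)–(-1.1652, 1.37112, 0.574182)  len=0.2032
  (v7,v11,v12) [+--] → (-1.1652, 1.37112, 0.574182)–(-1.1652, 0.914323, 0.3997)  len=0.4890
  (v7,v12,v8) [+-+] → (-1.1652, 0.914323, 0.3997)–(-1.1652, 0.914323, 0.369404)  len=0.0303
  (v8,v12,v13) [+--] → (-1.1652, 0.914323, 0.369404)–(-1.1652, 0.914323, -0.3997)  len=0.7691
  (v8,v13,v9) [+-+] → (-1.1652, 0.914323, -0.3997)–(-1.1652, 0.935855, -0.407924)  len=0.0230
  (v9,v13,v14) [+--] → (-1.1652, 0.935855, -0.407924)–(-1.1652, 1.56098, -0.6467)  len=0.6692
  (v9,v14,v5) [+-+] → (-1.1652, 1.56098, -0.6467)–(-1.1652, 1.66178, -0.483615)  len=0.1917
  (v5,v14,v10) [+--] → (-1.1652, 1.66178, -0.483615)–(-1.1652, 1.96069, 0)  len=0.5685
  (v15,v20,v16) [-+-] → (-1.1652, -1.96069, 0)–(-1.1652, -1.66178, 0.483615)  len=0.5685
  (v16,v20,v21) [-++] → (-1.1652, -1.66178, 0.483615)–(-1.1652, -1.56098, 0.6467)  len=0.1917
  (v16,v21,v17) [-+-] → (-1.1652, -1.56098, 0.6467)–(-1.1652, -0.935855, 0.407924)  len=0.6692
  (v17,v21,v22) [-++] → (-1.1652, -0.935855, 0.407924)–(-1.1652, -0.914323, 0.3997)  len=0.0230
  (v17,v22,v18) [-+-] → (-1.1652, -0.914323, 0.3997)–(-1.1652, -0.914323, -0.369404)  len=0.7691
  (v18,v22,v23) [-++] → (-1.1652, -0.914323, -0.369404)–(-1.1652, -0.914323, -0.3997)  len=0.0303
  (v18,v23,v19) [-+-] → (-1.1652, -0.914323, -0.3997)–(-1.1652, -1.37112, -0.574182)  len=0.4890
  (v19,v23,v24) [-++] → (-1.1652, -1.37112, -0.574182)–(-1.1652, -1.56098, -0.6467)  len=0.2032
  (v19,v24,v15) [-+-] → (-1.1652, -1.56098, -0.6467)–(-1.1652, -1.8161, -0.233919)  len=0.4853
  (v15,v24,v20) [-++] → (-1.1652, -1.8161, -0.233919)–(-1.1652, -1.96069, 0)  len=0.2750

Chained into 2 loop(s):
  loop 1: 10 segments, perimeter = 3.7044
  loop 2: 10 segments, perimeter = 3.7044
Total perimeter = 7.409


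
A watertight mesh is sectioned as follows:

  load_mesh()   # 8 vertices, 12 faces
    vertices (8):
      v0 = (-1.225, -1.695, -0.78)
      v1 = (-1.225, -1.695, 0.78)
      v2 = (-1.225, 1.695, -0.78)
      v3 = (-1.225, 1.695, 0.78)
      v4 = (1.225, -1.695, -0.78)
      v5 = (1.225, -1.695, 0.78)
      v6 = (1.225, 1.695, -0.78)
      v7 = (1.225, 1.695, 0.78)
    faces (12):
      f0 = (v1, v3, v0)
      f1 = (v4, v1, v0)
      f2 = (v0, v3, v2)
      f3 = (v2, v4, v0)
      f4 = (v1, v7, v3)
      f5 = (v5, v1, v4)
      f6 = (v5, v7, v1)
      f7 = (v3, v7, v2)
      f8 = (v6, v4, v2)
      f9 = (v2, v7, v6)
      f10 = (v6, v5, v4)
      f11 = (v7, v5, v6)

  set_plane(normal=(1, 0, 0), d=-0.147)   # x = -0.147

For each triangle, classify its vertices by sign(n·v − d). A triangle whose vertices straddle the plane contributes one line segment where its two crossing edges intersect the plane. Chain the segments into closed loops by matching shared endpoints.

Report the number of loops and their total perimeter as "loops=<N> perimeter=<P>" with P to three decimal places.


Straddling triangles (8 of 12):
  (v4,v1,v0) [+--] → (-0.147, -1.695, 0.0936)–(-0.147, -1.695, -0.78)  len=0.8736
  (v2,v4,v0) [-+-] → (-0.147, 0.2034, -0.78)–(-0.147, -1.695, -0.78)  len=1.8984
  (v1,v7,v3) [-+-] → (-0.147, -0.2034, 0.78)–(-0.147, 1.695, 0.78)  len=1.8984
  (v5,v1,v4) [+-+] → (-0.147, -1.695, 0.78)–(-0.147, -1.695, 0.0936)  len=0.6864
  (v5,v7,v1) [++-] → (-0.147, -0.2034, 0.78)–(-0.147, -1.695, 0.78)  len=1.4916
  (v3,v7,v2) [-+-] → (-0.147, 1.695, 0.78)–(-0.147, 1.695, -0.0936)  len=0.8736
  (v6,v4,v2) [++-] → (-0.147, 0.2034, -0.78)–(-0.147, 1.695, -0.78)  len=1.4916
  (v2,v7,v6) [-++] → (-0.147, 1.695, -0.0936)–(-0.147, 1.695, -0.78)  len=0.6864

Chained into 1 loop(s):
  loop 1: 8 segments, perimeter = 9.9000
Total perimeter = 9.900

loops=1 perimeter=9.900


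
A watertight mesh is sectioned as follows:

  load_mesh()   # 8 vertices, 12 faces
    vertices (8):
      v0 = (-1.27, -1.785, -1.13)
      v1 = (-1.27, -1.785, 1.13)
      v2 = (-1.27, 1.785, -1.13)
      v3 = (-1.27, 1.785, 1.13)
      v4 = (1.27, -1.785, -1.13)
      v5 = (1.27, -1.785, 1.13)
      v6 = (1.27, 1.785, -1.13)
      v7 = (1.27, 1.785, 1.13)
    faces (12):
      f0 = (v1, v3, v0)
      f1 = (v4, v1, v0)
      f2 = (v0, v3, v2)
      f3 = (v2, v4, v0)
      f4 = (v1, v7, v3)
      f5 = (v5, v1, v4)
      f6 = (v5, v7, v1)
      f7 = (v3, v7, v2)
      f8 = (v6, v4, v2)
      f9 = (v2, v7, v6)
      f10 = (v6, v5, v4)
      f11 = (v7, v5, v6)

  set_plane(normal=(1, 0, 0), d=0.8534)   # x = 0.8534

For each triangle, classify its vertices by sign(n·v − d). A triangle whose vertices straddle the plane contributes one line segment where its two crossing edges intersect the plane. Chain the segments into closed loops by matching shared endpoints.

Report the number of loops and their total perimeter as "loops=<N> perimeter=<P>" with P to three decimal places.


Straddling triangles (8 of 12):
  (v4,v1,v0) [+--] → (0.8534, -1.785, -0.759324)–(0.8534, -1.785, -1.13)  len=0.3707
  (v2,v4,v0) [-+-] → (0.8534, -1.19946, -1.13)–(0.8534, -1.785, -1.13)  len=0.5855
  (v1,v7,v3) [-+-] → (0.8534, 1.19946, 1.13)–(0.8534, 1.785, 1.13)  len=0.5855
  (v5,v1,v4) [+-+] → (0.8534, -1.785, 1.13)–(0.8534, -1.785, -0.759324)  len=1.8893
  (v5,v7,v1) [++-] → (0.8534, 1.19946, 1.13)–(0.8534, -1.785, 1.13)  len=2.9845
  (v3,v7,v2) [-+-] → (0.8534, 1.785, 1.13)–(0.8534, 1.785, 0.759324)  len=0.3707
  (v6,v4,v2) [++-] → (0.8534, -1.19946, -1.13)–(0.8534, 1.785, -1.13)  len=2.9845
  (v2,v7,v6) [-++] → (0.8534, 1.785, 0.759324)–(0.8534, 1.785, -1.13)  len=1.8893

Chained into 1 loop(s):
  loop 1: 8 segments, perimeter = 11.6600
Total perimeter = 11.660

loops=1 perimeter=11.660


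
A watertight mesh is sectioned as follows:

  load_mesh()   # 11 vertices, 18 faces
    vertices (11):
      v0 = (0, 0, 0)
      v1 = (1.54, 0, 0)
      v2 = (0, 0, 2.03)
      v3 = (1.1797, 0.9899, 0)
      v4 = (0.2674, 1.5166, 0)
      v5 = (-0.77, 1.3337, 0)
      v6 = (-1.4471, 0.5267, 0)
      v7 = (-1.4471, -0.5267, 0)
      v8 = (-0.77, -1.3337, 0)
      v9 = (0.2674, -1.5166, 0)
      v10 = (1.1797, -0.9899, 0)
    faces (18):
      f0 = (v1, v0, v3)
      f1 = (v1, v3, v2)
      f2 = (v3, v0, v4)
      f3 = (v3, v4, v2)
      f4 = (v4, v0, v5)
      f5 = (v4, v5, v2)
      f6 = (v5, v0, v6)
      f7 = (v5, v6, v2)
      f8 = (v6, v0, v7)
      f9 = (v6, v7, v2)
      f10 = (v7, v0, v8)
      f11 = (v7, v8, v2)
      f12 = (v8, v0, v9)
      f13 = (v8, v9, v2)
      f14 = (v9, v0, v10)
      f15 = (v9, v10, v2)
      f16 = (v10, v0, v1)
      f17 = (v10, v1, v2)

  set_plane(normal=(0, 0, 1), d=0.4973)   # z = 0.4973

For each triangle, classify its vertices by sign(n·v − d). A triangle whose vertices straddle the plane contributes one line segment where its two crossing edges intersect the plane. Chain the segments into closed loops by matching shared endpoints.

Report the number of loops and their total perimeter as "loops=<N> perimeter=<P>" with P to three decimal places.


Straddling triangles (9 of 18):
  (v1,v3,v2) [--+] → (0.890703, 0.747399, 0.4973)–(1.16274, 0, 0.4973)  len=0.7954
  (v3,v4,v2) [--+] → (0.201894, 1.14507, 0.4973)–(0.890703, 0.747399, 0.4973)  len=0.7954
  (v4,v5,v2) [--+] → (-0.581369, 1.00698, 0.4973)–(0.201894, 1.14507, 0.4973)  len=0.7953
  (v5,v6,v2) [--+] → (-1.0926, 0.397671, 0.4973)–(-0.581369, 1.00698, 0.4973)  len=0.7954
  (v6,v7,v2) [--+] → (-1.0926, -0.397671, 0.4973)–(-1.0926, 0.397671, 0.4973)  len=0.7953
  (v7,v8,v2) [--+] → (-0.581369, -1.00698, 0.4973)–(-1.0926, -0.397671, 0.4973)  len=0.7954
  (v8,v9,v2) [--+] → (0.201894, -1.14507, 0.4973)–(-0.581369, -1.00698, 0.4973)  len=0.7953
  (v9,v10,v2) [--+] → (0.890703, -0.747399, 0.4973)–(0.201894, -1.14507, 0.4973)  len=0.7954
  (v10,v1,v2) [--+] → (1.16274, 0, 0.4973)–(0.890703, -0.747399, 0.4973)  len=0.7954

Chained into 1 loop(s):
  loop 1: 9 segments, perimeter = 7.1582
Total perimeter = 7.158

loops=1 perimeter=7.158


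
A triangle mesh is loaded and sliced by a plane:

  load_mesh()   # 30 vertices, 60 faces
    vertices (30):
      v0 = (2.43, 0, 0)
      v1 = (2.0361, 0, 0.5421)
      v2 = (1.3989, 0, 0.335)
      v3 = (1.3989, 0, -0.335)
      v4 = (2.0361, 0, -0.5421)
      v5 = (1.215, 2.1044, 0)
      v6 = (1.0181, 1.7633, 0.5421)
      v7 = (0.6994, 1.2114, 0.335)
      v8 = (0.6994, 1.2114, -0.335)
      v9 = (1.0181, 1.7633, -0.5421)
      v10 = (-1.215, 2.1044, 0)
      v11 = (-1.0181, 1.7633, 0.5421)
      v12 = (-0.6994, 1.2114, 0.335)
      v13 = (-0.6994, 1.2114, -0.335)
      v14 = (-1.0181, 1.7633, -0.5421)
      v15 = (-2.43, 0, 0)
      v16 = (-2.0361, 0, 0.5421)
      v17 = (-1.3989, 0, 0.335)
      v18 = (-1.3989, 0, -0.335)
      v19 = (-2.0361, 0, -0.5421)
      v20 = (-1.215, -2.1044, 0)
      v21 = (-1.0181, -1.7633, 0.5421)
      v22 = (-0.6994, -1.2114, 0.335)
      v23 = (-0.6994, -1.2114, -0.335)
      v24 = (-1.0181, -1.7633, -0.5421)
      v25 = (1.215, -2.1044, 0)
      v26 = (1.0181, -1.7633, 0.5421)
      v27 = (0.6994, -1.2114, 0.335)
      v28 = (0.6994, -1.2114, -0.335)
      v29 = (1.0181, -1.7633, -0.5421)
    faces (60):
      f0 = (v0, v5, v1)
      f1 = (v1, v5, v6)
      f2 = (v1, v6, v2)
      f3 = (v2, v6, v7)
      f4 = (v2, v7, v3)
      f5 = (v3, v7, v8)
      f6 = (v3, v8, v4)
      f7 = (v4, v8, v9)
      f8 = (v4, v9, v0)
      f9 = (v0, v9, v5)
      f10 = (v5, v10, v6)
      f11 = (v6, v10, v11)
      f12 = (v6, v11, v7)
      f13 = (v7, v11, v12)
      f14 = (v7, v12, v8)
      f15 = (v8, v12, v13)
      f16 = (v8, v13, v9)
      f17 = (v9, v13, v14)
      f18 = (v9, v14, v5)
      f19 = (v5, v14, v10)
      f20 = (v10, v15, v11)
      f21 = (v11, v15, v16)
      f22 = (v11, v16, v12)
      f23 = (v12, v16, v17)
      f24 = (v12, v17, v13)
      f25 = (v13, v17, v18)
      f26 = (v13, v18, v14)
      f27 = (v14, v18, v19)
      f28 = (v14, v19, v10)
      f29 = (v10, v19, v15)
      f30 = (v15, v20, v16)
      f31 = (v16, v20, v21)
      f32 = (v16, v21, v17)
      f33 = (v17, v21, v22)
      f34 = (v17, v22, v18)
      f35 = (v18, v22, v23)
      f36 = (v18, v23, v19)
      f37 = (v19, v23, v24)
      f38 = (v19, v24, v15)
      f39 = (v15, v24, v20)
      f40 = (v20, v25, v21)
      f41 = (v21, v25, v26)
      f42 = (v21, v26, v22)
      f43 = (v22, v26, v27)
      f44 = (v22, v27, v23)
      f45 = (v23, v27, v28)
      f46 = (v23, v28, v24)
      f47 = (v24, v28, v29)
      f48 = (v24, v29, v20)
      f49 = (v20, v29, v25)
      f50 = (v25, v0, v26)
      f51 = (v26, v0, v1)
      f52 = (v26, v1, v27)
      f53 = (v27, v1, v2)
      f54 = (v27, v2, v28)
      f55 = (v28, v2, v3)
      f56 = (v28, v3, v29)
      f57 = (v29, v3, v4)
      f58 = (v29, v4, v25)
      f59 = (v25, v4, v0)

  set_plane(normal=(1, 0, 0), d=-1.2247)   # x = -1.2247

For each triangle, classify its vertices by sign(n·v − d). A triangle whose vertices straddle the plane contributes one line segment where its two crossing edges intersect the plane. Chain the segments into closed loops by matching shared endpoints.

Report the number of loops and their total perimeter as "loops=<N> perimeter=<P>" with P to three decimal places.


loops=2 perimeter=9.317

Straddling triangles (20 of 60):
  (v10,v15,v11) [+-+] → (-1.2247, 2.0876, 0)–(-1.2247, 1.50528, 0.462776)  len=0.7438
  (v11,v15,v16) [+--] → (-1.2247, 1.50528, 0.462776)–(-1.2247, 1.40544, 0.5421)  len=0.1275
  (v11,v16,v12) [+-+] → (-1.2247, 1.40544, 0.5421)–(-1.2247, 0.735341, 0.416387)  len=0.6818
  (v12,v16,v17) [+--] → (-1.2247, 0.735341, 0.416387)–(-1.2247, 0.301681, 0.335)  len=0.4412
  (v12,v17,v13) [+-+] → (-1.2247, 0.301681, 0.335)–(-1.2247, 0.301681, 0.168147)  len=0.1669
  (v13,v17,v18) [+--] → (-1.2247, 0.301681, 0.168147)–(-1.2247, 0.301681, -0.335)  len=0.5031
  (v13,v18,v14) [+-+] → (-1.2247, 0.301681, -0.335)–(-1.2247, 0.806636, -0.42974)  len=0.5138
  (v14,v18,v19) [+--] → (-1.2247, 0.806636, -0.42974)–(-1.2247, 1.40544, -0.5421)  len=0.6093
  (v14,v19,v10) [+-+] → (-1.2247, 1.40544, -0.5421)–(-1.2247, 2.07954, -0.00640406)  len=0.8610
  (v10,v19,v15) [+--] → (-1.2247, 2.07954, -0.00640406)–(-1.2247, 2.0876, 0)  len=0.0103
  (v15,v20,v16) [-+-] → (-1.2247, -2.0876, 0)–(-1.2247, -2.07954, 0.00640406)  len=0.0103
  (v16,v20,v21) [-++] → (-1.2247, -2.07954, 0.00640406)–(-1.2247, -1.40544, 0.5421)  len=0.8610
  (v16,v21,v17) [-+-] → (-1.2247, -1.40544, 0.5421)–(-1.2247, -0.806636, 0.42974)  len=0.6093
  (v17,v21,v22) [-++] → (-1.2247, -0.806636, 0.42974)–(-1.2247, -0.301681, 0.335)  len=0.5138
  (v17,v22,v18) [-+-] → (-1.2247, -0.301681, 0.335)–(-1.2247, -0.301681, -0.168147)  len=0.5031
  (v18,v22,v23) [-++] → (-1.2247, -0.301681, -0.168147)–(-1.2247, -0.301681, -0.335)  len=0.1669
  (v18,v23,v19) [-+-] → (-1.2247, -0.301681, -0.335)–(-1.2247, -0.735341, -0.416387)  len=0.4412
  (v19,v23,v24) [-++] → (-1.2247, -0.735341, -0.416387)–(-1.2247, -1.40544, -0.5421)  len=0.6818
  (v19,v24,v15) [-+-] → (-1.2247, -1.40544, -0.5421)–(-1.2247, -1.50528, -0.462776)  len=0.1275
  (v15,v24,v20) [-++] → (-1.2247, -1.50528, -0.462776)–(-1.2247, -2.0876, 0)  len=0.7438

Chained into 2 loop(s):
  loop 1: 10 segments, perimeter = 4.6587
  loop 2: 10 segments, perimeter = 4.6587
Total perimeter = 9.317


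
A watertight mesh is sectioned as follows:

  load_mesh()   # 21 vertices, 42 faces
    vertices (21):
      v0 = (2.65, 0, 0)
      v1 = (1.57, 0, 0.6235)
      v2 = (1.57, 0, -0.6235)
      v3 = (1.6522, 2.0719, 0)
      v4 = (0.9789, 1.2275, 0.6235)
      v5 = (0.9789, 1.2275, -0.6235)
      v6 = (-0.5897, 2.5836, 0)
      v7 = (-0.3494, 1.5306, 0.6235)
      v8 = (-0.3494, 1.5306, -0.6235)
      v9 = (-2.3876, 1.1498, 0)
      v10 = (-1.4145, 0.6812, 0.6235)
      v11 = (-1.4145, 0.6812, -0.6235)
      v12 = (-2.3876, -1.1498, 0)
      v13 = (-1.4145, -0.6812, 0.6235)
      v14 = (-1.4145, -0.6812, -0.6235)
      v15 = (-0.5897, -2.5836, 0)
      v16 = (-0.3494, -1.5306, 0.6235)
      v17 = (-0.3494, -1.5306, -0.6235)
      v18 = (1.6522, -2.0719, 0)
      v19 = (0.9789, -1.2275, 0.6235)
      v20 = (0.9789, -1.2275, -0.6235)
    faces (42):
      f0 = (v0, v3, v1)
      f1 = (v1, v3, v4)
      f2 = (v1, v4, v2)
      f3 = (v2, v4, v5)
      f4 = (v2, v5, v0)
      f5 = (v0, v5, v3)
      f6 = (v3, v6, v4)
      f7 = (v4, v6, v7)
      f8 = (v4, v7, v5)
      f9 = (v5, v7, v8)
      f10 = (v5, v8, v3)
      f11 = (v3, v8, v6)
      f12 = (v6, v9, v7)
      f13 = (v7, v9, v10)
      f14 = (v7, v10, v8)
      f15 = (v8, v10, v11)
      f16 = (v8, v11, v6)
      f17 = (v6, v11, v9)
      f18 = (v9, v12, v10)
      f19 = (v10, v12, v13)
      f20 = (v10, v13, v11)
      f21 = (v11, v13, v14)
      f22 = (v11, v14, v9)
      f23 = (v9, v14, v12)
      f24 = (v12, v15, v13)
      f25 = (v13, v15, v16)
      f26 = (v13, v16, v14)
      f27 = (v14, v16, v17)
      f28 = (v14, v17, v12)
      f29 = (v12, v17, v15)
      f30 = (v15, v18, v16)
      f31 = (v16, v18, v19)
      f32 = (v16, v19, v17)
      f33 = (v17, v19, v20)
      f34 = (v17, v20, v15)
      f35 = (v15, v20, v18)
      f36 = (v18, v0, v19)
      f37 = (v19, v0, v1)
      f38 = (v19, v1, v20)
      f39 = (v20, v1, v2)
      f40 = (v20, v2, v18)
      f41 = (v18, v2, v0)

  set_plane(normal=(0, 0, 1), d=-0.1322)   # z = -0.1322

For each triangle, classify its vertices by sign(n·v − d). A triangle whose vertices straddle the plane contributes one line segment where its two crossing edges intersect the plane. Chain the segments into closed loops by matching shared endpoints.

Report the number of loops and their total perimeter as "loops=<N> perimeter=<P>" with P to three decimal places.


loops=2 perimeter=24.243

Straddling triangles (28 of 42):
  (v1,v4,v2) [++-] → (1.33712, 0.483617, -0.1322)–(1.57, 0, -0.1322)  len=0.5368
  (v2,v4,v5) [-+-] → (1.33712, 0.483617, -0.1322)–(0.9789, 1.2275, -0.1322)  len=0.8256
  (v2,v5,v0) [--+] → (2.29568, 0.260265, -0.1322)–(2.42101, 0, -0.1322)  len=0.2889
  (v0,v5,v3) [+-+] → (2.29568, 0.260265, -0.1322)–(1.50944, 1.89286, -0.1322)  len=1.8121
  (v4,v7,v5) [++-] → (0.455569, 1.34692, -0.1322)–(0.9789, 1.2275, -0.1322)  len=0.5368
  (v5,v7,v8) [-+-] → (0.455569, 1.34692, -0.1322)–(-0.3494, 1.5306, -0.1322)  len=0.8257
  (v5,v8,v3) [--+] → (1.2278, 1.95713, -0.1322)–(1.50944, 1.89286, -0.1322)  len=0.2889
  (v3,v8,v6) [+-+] → (1.2278, 1.95713, -0.1322)–(-0.538749, 2.36033, -0.1322)  len=1.8120
  (v7,v10,v8) [++-] → (-0.769034, 1.19595, -0.1322)–(-0.3494, 1.5306, -0.1322)  len=0.5367
  (v8,v10,v11) [-+-] → (-0.769034, 1.19595, -0.1322)–(-1.4145, 0.6812, -0.1322)  len=0.8256
  (v8,v11,v6) [--+] → (-0.764581, 2.18024, -0.1322)–(-0.538749, 2.36033, -0.1322)  len=0.2889
  (v6,v11,v9) [+-+] → (-0.764581, 2.18024, -0.1322)–(-2.18127, 1.05044, -0.1322)  len=1.8120
  (v10,v13,v11) [++-] → (-1.4145, 0.144434, -0.1322)–(-1.4145, 0.6812, -0.1322)  len=0.5368
  (v11,v13,v14) [-+-] → (-1.4145, 0.144434, -0.1322)–(-1.4145, -0.6812, -0.1322)  len=0.8256
  (v11,v14,v9) [--+] → (-2.18127, 0.761575, -0.1322)–(-2.18127, 1.05044, -0.1322)  len=0.2889
  (v9,v14,v12) [+-+] → (-2.18127, 0.761575, -0.1322)–(-2.18127, -1.05044, -0.1322)  len=1.8120
  (v13,v16,v14) [++-] → (-0.994866, -1.01585, -0.1322)–(-1.4145, -0.6812, -0.1322)  len=0.5367
  (v14,v16,v17) [-+-] → (-0.994866, -1.01585, -0.1322)–(-0.3494, -1.5306, -0.1322)  len=0.8256
  (v14,v17,v12) [--+] → (-1.95544, -1.23054, -0.1322)–(-2.18127, -1.05044, -0.1322)  len=0.2889
  (v12,v17,v15) [+-+] → (-1.95544, -1.23054, -0.1322)–(-0.538749, -2.36033, -0.1322)  len=1.8120
  (v16,v19,v17) [++-] → (0.173931, -1.41118, -0.1322)–(-0.3494, -1.5306, -0.1322)  len=0.5368
  (v17,v19,v20) [-+-] → (0.173931, -1.41118, -0.1322)–(0.9789, -1.2275, -0.1322)  len=0.8257
  (v17,v20,v15) [--+] → (-0.257112, -2.29607, -0.1322)–(-0.538749, -2.36033, -0.1322)  len=0.2889
  (v15,v20,v18) [+-+] → (-0.257112, -2.29607, -0.1322)–(1.50944, -1.89286, -0.1322)  len=1.8120
  (v19,v1,v20) [++-] → (1.21178, -0.743883, -0.1322)–(0.9789, -1.2275, -0.1322)  len=0.5368
  (v20,v1,v2) [-+-] → (1.21178, -0.743883, -0.1322)–(1.57, 0, -0.1322)  len=0.8256
  (v20,v2,v18) [--+] → (1.63477, -1.6326, -0.1322)–(1.50944, -1.89286, -0.1322)  len=0.2889
  (v18,v2,v0) [+-+] → (1.63477, -1.6326, -0.1322)–(2.42101, 0, -0.1322)  len=1.8121

Chained into 2 loop(s):
  loop 1: 14 segments, perimeter = 9.5367
  loop 2: 14 segments, perimeter = 14.7062
Total perimeter = 24.243


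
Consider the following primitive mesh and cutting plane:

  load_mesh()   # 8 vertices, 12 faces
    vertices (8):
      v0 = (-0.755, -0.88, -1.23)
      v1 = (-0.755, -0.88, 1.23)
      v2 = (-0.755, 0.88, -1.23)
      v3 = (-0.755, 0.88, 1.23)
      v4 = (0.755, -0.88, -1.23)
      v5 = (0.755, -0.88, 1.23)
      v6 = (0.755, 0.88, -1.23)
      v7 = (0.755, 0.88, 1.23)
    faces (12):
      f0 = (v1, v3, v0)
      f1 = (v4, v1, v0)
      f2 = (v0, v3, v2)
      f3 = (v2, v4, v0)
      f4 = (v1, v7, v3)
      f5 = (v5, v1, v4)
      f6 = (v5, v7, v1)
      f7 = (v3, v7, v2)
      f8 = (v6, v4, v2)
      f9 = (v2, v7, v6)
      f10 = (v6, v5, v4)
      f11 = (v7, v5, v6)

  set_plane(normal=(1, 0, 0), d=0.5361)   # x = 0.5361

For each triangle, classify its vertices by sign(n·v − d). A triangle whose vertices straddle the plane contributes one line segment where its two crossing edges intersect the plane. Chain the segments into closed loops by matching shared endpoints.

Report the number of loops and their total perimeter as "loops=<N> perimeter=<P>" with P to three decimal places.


loops=1 perimeter=8.440

Straddling triangles (8 of 12):
  (v4,v1,v0) [+--] → (0.5361, -0.88, -0.873381)–(0.5361, -0.88, -1.23)  len=0.3566
  (v2,v4,v0) [-+-] → (0.5361, -0.624858, -1.23)–(0.5361, -0.88, -1.23)  len=0.2551
  (v1,v7,v3) [-+-] → (0.5361, 0.624858, 1.23)–(0.5361, 0.88, 1.23)  len=0.2551
  (v5,v1,v4) [+-+] → (0.5361, -0.88, 1.23)–(0.5361, -0.88, -0.873381)  len=2.1034
  (v5,v7,v1) [++-] → (0.5361, 0.624858, 1.23)–(0.5361, -0.88, 1.23)  len=1.5049
  (v3,v7,v2) [-+-] → (0.5361, 0.88, 1.23)–(0.5361, 0.88, 0.873381)  len=0.3566
  (v6,v4,v2) [++-] → (0.5361, -0.624858, -1.23)–(0.5361, 0.88, -1.23)  len=1.5049
  (v2,v7,v6) [-++] → (0.5361, 0.88, 0.873381)–(0.5361, 0.88, -1.23)  len=2.1034

Chained into 1 loop(s):
  loop 1: 8 segments, perimeter = 8.4400
Total perimeter = 8.440


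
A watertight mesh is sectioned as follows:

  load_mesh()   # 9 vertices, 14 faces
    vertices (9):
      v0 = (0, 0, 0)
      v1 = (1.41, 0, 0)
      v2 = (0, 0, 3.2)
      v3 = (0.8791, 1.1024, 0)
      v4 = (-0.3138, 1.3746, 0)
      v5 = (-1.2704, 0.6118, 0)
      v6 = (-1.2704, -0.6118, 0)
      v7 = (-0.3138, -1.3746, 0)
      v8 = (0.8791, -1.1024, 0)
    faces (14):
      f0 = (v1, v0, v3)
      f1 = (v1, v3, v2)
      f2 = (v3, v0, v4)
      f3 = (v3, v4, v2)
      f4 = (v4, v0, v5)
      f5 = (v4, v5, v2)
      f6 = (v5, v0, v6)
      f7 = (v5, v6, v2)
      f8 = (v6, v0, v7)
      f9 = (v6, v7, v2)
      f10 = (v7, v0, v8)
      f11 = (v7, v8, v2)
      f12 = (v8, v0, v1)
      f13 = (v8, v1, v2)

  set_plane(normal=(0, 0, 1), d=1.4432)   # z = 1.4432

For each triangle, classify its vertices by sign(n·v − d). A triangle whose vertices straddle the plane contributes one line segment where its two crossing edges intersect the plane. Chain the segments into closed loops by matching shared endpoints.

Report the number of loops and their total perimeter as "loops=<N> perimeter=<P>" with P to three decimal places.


Straddling triangles (7 of 14):
  (v1,v3,v2) [--+] → (0.482626, 0.605218, 1.4432)–(0.77409, 0, 1.4432)  len=0.6717
  (v3,v4,v2) [--+] → (-0.172276, 0.754655, 1.4432)–(0.482626, 0.605218, 1.4432)  len=0.6717
  (v4,v5,v2) [--+] → (-0.69745, 0.335878, 1.4432)–(-0.172276, 0.754655, 1.4432)  len=0.6717
  (v5,v6,v2) [--+] → (-0.69745, -0.335878, 1.4432)–(-0.69745, 0.335878, 1.4432)  len=0.6718
  (v6,v7,v2) [--+] → (-0.172276, -0.754655, 1.4432)–(-0.69745, -0.335878, 1.4432)  len=0.6717
  (v7,v8,v2) [--+] → (0.482626, -0.605218, 1.4432)–(-0.172276, -0.754655, 1.4432)  len=0.6717
  (v8,v1,v2) [--+] → (0.77409, 0, 1.4432)–(0.482626, -0.605218, 1.4432)  len=0.6717

Chained into 1 loop(s):
  loop 1: 7 segments, perimeter = 4.7021
Total perimeter = 4.702

loops=1 perimeter=4.702


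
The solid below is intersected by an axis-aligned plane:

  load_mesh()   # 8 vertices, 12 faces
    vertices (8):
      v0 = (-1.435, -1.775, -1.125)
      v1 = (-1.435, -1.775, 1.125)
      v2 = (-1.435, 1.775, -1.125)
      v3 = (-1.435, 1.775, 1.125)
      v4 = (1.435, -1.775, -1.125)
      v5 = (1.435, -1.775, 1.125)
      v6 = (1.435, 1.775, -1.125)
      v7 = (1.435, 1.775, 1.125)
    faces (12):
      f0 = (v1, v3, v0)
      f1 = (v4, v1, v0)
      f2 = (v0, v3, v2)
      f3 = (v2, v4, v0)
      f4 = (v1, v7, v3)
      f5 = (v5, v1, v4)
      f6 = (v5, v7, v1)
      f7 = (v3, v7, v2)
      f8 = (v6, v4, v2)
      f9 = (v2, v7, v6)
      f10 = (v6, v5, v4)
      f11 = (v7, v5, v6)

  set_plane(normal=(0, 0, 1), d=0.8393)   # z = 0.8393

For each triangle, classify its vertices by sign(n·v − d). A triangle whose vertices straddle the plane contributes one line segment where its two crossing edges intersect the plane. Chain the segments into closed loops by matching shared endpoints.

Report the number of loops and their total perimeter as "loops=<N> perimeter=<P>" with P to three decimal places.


Straddling triangles (8 of 12):
  (v1,v3,v0) [++-] → (-1.435, 1.32423, 0.8393)–(-1.435, -1.775, 0.8393)  len=3.0992
  (v4,v1,v0) [-+-] → (-1.07057, -1.775, 0.8393)–(-1.435, -1.775, 0.8393)  len=0.3644
  (v0,v3,v2) [-+-] → (-1.435, 1.32423, 0.8393)–(-1.435, 1.775, 0.8393)  len=0.4508
  (v5,v1,v4) [++-] → (-1.07057, -1.775, 0.8393)–(1.435, -1.775, 0.8393)  len=2.5056
  (v3,v7,v2) [++-] → (1.07057, 1.775, 0.8393)–(-1.435, 1.775, 0.8393)  len=2.5056
  (v2,v7,v6) [-+-] → (1.07057, 1.775, 0.8393)–(1.435, 1.775, 0.8393)  len=0.3644
  (v6,v5,v4) [-+-] → (1.435, -1.32423, 0.8393)–(1.435, -1.775, 0.8393)  len=0.4508
  (v7,v5,v6) [++-] → (1.435, -1.32423, 0.8393)–(1.435, 1.775, 0.8393)  len=3.0992

Chained into 1 loop(s):
  loop 1: 8 segments, perimeter = 12.8400
Total perimeter = 12.840

loops=1 perimeter=12.840


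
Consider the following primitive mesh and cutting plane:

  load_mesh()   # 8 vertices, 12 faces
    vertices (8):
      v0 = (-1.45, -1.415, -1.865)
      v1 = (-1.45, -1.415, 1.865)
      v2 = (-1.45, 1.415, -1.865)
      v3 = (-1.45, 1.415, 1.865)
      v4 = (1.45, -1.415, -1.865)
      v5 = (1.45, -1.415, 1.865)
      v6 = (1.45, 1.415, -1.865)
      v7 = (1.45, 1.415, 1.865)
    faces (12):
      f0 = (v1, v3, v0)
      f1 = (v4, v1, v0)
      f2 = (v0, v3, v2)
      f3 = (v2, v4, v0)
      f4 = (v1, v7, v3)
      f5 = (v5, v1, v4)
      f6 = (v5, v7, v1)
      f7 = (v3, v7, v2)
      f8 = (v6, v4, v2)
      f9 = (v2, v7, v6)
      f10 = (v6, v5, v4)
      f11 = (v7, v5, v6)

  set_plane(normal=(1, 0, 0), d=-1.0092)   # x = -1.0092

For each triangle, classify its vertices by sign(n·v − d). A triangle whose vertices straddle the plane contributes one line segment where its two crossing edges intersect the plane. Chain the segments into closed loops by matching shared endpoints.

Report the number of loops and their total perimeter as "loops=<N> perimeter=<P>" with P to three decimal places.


Straddling triangles (8 of 12):
  (v4,v1,v0) [+--] → (-1.0092, -1.415, 1.29804)–(-1.0092, -1.415, -1.865)  len=3.1630
  (v2,v4,v0) [-+-] → (-1.0092, 0.98484, -1.865)–(-1.0092, -1.415, -1.865)  len=2.3998
  (v1,v7,v3) [-+-] → (-1.0092, -0.98484, 1.865)–(-1.0092, 1.415, 1.865)  len=2.3998
  (v5,v1,v4) [+-+] → (-1.0092, -1.415, 1.865)–(-1.0092, -1.415, 1.29804)  len=0.5670
  (v5,v7,v1) [++-] → (-1.0092, -0.98484, 1.865)–(-1.0092, -1.415, 1.865)  len=0.4302
  (v3,v7,v2) [-+-] → (-1.0092, 1.415, 1.865)–(-1.0092, 1.415, -1.29804)  len=3.1630
  (v6,v4,v2) [++-] → (-1.0092, 0.98484, -1.865)–(-1.0092, 1.415, -1.865)  len=0.4302
  (v2,v7,v6) [-++] → (-1.0092, 1.415, -1.29804)–(-1.0092, 1.415, -1.865)  len=0.5670

Chained into 1 loop(s):
  loop 1: 8 segments, perimeter = 13.1200
Total perimeter = 13.120

loops=1 perimeter=13.120


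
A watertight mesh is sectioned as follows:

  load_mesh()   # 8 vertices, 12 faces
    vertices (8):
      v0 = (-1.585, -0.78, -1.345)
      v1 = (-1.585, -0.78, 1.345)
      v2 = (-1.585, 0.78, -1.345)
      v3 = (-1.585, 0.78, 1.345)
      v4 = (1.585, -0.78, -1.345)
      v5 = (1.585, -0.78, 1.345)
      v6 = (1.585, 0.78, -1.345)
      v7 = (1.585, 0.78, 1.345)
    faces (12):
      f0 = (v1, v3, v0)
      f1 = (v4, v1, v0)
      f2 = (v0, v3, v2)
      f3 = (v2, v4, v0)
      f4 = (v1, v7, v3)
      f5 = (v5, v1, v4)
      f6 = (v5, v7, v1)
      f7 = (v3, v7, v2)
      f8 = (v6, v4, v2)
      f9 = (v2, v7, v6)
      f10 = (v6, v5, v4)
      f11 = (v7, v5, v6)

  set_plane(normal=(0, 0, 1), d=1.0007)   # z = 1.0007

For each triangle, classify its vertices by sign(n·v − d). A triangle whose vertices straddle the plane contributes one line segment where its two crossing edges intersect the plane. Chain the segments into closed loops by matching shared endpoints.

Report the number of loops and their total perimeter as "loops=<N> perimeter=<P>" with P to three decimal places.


loops=1 perimeter=9.460

Straddling triangles (8 of 12):
  (v1,v3,v0) [++-] → (-1.585, 0.580332, 1.0007)–(-1.585, -0.78, 1.0007)  len=1.3603
  (v4,v1,v0) [-+-] → (-1.17926, -0.78, 1.0007)–(-1.585, -0.78, 1.0007)  len=0.4057
  (v0,v3,v2) [-+-] → (-1.585, 0.580332, 1.0007)–(-1.585, 0.78, 1.0007)  len=0.1997
  (v5,v1,v4) [++-] → (-1.17926, -0.78, 1.0007)–(1.585, -0.78, 1.0007)  len=2.7643
  (v3,v7,v2) [++-] → (1.17926, 0.78, 1.0007)–(-1.585, 0.78, 1.0007)  len=2.7643
  (v2,v7,v6) [-+-] → (1.17926, 0.78, 1.0007)–(1.585, 0.78, 1.0007)  len=0.4057
  (v6,v5,v4) [-+-] → (1.585, -0.580332, 1.0007)–(1.585, -0.78, 1.0007)  len=0.1997
  (v7,v5,v6) [++-] → (1.585, -0.580332, 1.0007)–(1.585, 0.78, 1.0007)  len=1.3603

Chained into 1 loop(s):
  loop 1: 8 segments, perimeter = 9.4600
Total perimeter = 9.460


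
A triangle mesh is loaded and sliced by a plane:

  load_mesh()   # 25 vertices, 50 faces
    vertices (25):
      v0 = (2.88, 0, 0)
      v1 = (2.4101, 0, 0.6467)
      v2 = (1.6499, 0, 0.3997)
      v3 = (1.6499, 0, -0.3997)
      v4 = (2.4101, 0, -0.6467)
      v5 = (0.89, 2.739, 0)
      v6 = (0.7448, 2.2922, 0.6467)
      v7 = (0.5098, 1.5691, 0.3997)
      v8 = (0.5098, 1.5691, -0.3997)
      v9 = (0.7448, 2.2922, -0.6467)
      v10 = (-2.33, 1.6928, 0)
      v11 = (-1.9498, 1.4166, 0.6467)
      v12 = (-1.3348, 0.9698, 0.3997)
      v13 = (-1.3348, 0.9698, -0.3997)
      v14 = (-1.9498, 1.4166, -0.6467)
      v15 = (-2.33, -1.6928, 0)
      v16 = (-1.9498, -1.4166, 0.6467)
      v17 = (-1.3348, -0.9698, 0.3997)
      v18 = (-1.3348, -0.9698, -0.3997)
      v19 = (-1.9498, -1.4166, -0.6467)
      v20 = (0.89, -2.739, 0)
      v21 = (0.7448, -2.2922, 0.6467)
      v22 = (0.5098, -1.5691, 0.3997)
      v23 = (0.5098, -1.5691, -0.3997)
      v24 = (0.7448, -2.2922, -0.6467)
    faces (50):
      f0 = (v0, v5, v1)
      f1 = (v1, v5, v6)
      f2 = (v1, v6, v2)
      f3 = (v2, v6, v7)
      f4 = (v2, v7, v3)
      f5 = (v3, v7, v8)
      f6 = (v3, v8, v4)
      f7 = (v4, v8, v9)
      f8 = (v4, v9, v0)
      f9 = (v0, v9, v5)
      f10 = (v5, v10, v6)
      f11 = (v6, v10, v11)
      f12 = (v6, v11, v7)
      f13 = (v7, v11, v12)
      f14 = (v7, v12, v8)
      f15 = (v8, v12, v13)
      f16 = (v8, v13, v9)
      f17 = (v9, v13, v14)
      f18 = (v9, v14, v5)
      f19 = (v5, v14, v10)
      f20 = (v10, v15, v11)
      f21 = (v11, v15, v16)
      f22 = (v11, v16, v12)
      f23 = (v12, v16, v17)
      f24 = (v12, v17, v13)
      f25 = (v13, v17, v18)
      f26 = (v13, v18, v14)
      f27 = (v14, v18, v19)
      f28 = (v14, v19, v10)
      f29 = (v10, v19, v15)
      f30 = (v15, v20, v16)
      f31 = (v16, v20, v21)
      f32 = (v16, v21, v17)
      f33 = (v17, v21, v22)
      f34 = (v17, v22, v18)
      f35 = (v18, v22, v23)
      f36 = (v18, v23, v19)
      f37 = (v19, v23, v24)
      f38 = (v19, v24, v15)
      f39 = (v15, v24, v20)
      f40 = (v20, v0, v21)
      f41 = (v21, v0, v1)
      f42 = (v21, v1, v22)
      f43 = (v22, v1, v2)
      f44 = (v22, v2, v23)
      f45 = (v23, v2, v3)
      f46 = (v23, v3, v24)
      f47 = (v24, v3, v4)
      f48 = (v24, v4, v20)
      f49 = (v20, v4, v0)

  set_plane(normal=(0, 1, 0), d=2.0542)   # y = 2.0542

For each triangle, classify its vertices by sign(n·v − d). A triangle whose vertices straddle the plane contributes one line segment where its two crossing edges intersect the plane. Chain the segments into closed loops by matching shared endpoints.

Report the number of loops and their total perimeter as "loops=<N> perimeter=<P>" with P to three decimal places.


loops=1 perimeter=6.225

Straddling triangles (14 of 50):
  (v0,v5,v1) [-+-] → (1.38754, 2.0542, 0)–(1.27005, 2.0542, 0.161687)  len=0.1999
  (v1,v5,v6) [-++] → (1.27005, 2.0542, 0.161687)–(0.917709, 2.0542, 0.6467)  len=0.5995
  (v1,v6,v2) [-+-] → (0.917709, 2.0542, 0.6467)–(0.838777, 2.0542, 0.621054)  len=0.0830
  (v2,v6,v7) [-+-] → (0.838777, 2.0542, 0.621054)–(0.667452, 2.0542, 0.565403)  len=0.1801
  (v4,v8,v9) [--+] → (0.667452, 2.0542, -0.565403)–(0.917709, 2.0542, -0.6467)  len=0.2631
  (v4,v9,v0) [-+-] → (0.917709, 2.0542, -0.6467)–(0.966499, 2.0542, -0.579553)  len=0.0830
  (v0,v9,v5) [-++] → (0.966499, 2.0542, -0.579553)–(1.38754, 2.0542, 0)  len=0.7163
  (v5,v10,v6) [+-+] → (-1.21768, 2.0542, 0)–(-0.476092, 2.0542, 0.389919)  len=0.8378
  (v6,v10,v11) [+--] → (-0.476092, 2.0542, 0.389919)–(0.012371, 2.0542, 0.6467)  len=0.5518
  (v6,v11,v7) [+--] → (0.012371, 2.0542, 0.6467)–(0.667452, 2.0542, 0.565403)  len=0.6601
  (v8,v13,v9) [--+] → (0.370522, 2.0542, -0.602246)–(0.667452, 2.0542, -0.565403)  len=0.2992
  (v9,v13,v14) [+--] → (0.370522, 2.0542, -0.602246)–(0.012371, 2.0542, -0.6467)  len=0.3609
  (v9,v14,v5) [+-+] → (0.012371, 2.0542, -0.6467)–(-0.58058, 2.0542, -0.334891)  len=0.6699
  (v5,v14,v10) [+--] → (-0.58058, 2.0542, -0.334891)–(-1.21768, 2.0542, 0)  len=0.7198

Chained into 1 loop(s):
  loop 1: 14 segments, perimeter = 6.2246
Total perimeter = 6.225


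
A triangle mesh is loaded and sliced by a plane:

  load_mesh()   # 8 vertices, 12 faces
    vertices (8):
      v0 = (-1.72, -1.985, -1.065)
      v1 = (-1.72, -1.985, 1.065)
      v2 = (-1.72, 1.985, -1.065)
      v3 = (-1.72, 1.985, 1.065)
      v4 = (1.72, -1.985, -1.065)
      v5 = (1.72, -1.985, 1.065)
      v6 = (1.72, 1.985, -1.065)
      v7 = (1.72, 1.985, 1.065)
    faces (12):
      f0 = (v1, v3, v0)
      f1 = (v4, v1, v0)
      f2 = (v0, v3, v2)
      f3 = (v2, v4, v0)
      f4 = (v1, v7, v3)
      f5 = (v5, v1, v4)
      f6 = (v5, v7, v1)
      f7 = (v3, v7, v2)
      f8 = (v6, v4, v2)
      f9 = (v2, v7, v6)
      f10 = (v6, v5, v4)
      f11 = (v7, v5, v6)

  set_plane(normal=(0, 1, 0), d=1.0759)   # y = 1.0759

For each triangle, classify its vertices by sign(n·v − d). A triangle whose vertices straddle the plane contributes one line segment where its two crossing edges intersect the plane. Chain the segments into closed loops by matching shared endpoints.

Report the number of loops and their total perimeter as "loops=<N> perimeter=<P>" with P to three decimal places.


loops=1 perimeter=11.140

Straddling triangles (8 of 12):
  (v1,v3,v0) [-+-] → (-1.72, 1.0759, 1.065)–(-1.72, 1.0759, 0.577246)  len=0.4878
  (v0,v3,v2) [-++] → (-1.72, 1.0759, 0.577246)–(-1.72, 1.0759, -1.065)  len=1.6422
  (v2,v4,v0) [+--] → (-0.932266, 1.0759, -1.065)–(-1.72, 1.0759, -1.065)  len=0.7877
  (v1,v7,v3) [-++] → (0.932266, 1.0759, 1.065)–(-1.72, 1.0759, 1.065)  len=2.6523
  (v5,v7,v1) [-+-] → (1.72, 1.0759, 1.065)–(0.932266, 1.0759, 1.065)  len=0.7877
  (v6,v4,v2) [+-+] → (1.72, 1.0759, -1.065)–(-0.932266, 1.0759, -1.065)  len=2.6523
  (v6,v5,v4) [+--] → (1.72, 1.0759, -0.577246)–(1.72, 1.0759, -1.065)  len=0.4878
  (v7,v5,v6) [+-+] → (1.72, 1.0759, 1.065)–(1.72, 1.0759, -0.577246)  len=1.6422

Chained into 1 loop(s):
  loop 1: 8 segments, perimeter = 11.1400
Total perimeter = 11.140


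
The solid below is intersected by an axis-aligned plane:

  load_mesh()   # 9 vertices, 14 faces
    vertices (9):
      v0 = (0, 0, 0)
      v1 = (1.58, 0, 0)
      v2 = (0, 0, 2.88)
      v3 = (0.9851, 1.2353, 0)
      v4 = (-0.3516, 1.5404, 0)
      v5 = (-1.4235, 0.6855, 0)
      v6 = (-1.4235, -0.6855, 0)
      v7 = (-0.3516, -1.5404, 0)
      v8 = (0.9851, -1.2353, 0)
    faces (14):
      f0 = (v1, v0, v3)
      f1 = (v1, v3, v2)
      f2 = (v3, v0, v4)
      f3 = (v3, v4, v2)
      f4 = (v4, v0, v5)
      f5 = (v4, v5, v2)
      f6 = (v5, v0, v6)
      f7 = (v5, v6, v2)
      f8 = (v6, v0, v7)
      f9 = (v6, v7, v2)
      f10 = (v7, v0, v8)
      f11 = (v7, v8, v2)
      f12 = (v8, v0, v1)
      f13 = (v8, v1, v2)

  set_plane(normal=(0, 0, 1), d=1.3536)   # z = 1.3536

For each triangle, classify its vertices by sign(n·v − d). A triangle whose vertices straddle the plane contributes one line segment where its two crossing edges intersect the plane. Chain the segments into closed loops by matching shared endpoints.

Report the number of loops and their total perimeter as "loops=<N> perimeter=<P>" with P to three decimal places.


Straddling triangles (7 of 14):
  (v1,v3,v2) [--+] → (0.522103, 0.654709, 1.3536)–(0.8374, 0, 1.3536)  len=0.7267
  (v3,v4,v2) [--+] → (-0.186348, 0.816412, 1.3536)–(0.522103, 0.654709, 1.3536)  len=0.7267
  (v4,v5,v2) [--+] → (-0.754455, 0.363315, 1.3536)–(-0.186348, 0.816412, 1.3536)  len=0.7267
  (v5,v6,v2) [--+] → (-0.754455, -0.363315, 1.3536)–(-0.754455, 0.363315, 1.3536)  len=0.7266
  (v6,v7,v2) [--+] → (-0.186348, -0.816412, 1.3536)–(-0.754455, -0.363315, 1.3536)  len=0.7267
  (v7,v8,v2) [--+] → (0.522103, -0.654709, 1.3536)–(-0.186348, -0.816412, 1.3536)  len=0.7267
  (v8,v1,v2) [--+] → (0.8374, 0, 1.3536)–(0.522103, -0.654709, 1.3536)  len=0.7267

Chained into 1 loop(s):
  loop 1: 7 segments, perimeter = 5.0867
Total perimeter = 5.087

loops=1 perimeter=5.087
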